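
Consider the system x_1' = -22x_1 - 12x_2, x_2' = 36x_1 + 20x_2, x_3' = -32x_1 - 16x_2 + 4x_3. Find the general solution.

Coefficient matrix A = [[-22, -12, 0], [36, 20, 0], [-32, -16, 4]].
det(A - λI) = 0 gives eigenvalues λ = 4, -4, 2.
For λ=4: eigenvector (0,0,1).
For λ=-4: eigenvector (2,-3,2).
For λ=2: eigenvector (1,-2,0).
General solution: C_1e^(4t)(0,0,1) + C_2e^(-4t)(2,-3,2) + C_3e^(2t)(1,-2,0).

x_1(t) = 2C_2e^(-4t) + C_3e^(2t), x_2(t) = -3C_2e^(-4t) - 2C_3e^(2t), x_3(t) = C_1e^(4t) + 2C_2e^(-4t)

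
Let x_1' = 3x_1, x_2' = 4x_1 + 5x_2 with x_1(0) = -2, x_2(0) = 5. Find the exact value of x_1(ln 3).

-54

A = [[3,0],[4,5]]; eigenvalues λ = 3, 5.
Eigenvectors: (-1,2) for λ=3, (0,-1) for λ=5.
From the initial condition, c_1 = 2, c_2 = -1.
x_1(ln 3) = (2)(3^3)(-1) + (-1)(3^5)(0) = -54.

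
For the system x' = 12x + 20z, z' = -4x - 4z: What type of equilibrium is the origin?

A = [[12,20],[-4,-4]]; det(A-λI) = λ^2 - 8λ + 32.
λ = 4 ± 4i: positive real part.

unstable spiral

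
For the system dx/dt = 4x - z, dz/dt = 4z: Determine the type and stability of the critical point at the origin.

A = [[4,-1],[0,4]]; det(A-λI) = λ^2 - 8λ + 16.
repeated λ = 4 with a single eigenvector.

unstable improper node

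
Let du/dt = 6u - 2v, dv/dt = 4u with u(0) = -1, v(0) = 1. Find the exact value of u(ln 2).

-40

A = [[6,-2],[4,0]]; eigenvalues λ = 2, 4.
Eigenvectors: (-1,-2) for λ=2, (-1,-1) for λ=4.
From the initial condition, c_1 = -2, c_2 = 3.
u(ln 2) = (-2)(2^2)(-1) + (3)(2^4)(-1) = -40.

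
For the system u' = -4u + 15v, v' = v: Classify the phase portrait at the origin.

saddle

A = [[-4,15],[0,1]]; det(A-λI) = λ^2 + 3λ - 4.
λ = 1, -4: opposite signs.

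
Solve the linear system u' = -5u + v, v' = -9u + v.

u(t) = -C_1e^(-2t) - C_2te^(-2t) + C_2e^(-2t), v(t) = -3C_1e^(-2t) - 3C_2te^(-2t) + 2C_2e^(-2t)

Coefficient matrix A = [[-5, 1], [-9, 1]].
Characteristic polynomial det(A - λI) = λ^2 + 4λ + 4 = 0.
Single eigenvalue λ = -2 with algebraic multiplicity 2.
Eigenvector v = (-1,-3); generalized eigenvector w with (A-λI)w=v is (1,2).
General solution: e^(-2t)[C_1·v + C_2·(t·v + w)].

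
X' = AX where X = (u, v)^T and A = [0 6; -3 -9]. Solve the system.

Coefficient matrix A = [[0, 6], [-3, -9]].
Characteristic polynomial det(A - λI) = λ^2 + 9λ + 18 = 0.
Eigenvalues λ = -3, -6.
For λ=-3: (A-λI) row 1 is [3, 6], so an eigenvector is (2, -1).
For λ=-6: (A-λI) row 1 is [6, 6], so an eigenvector is (-1, 1).
General solution: c_1e^(-3t)(2,-1) + c_2e^(-6t)(-1,1).

u(t) = 2c_1e^(-3t) - c_2e^(-6t), v(t) = -c_1e^(-3t) + c_2e^(-6t)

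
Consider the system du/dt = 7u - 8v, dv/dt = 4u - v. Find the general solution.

Coefficient matrix A = [[7, -8], [4, -1]].
Characteristic polynomial det(A - λI) = λ^2 - 6λ + 25 = 0.
Eigenvalues λ = 3 ± 4i (complex conjugate pair).
For λ=3+4i: an eigenvector is (1,1) - i(-1,0) = (1 + i, 1).
A real fundamental pair from Re and Im of e^((3+4i)t)v: X_1 = e^(3t)(cos(4t)·(1,1) + sin(4t)·(-1,0)), X_2 = e^(3t)(sin(4t)·(1,1) - cos(4t)·(-1,0)).
General solution: C_1X_1 + C_2X_2.

u(t) = -C_1e^(3t)sin(4t) + C_1e^(3t)cos(4t) + C_2e^(3t)sin(4t) + C_2e^(3t)cos(4t), v(t) = C_1e^(3t)cos(4t) + C_2e^(3t)sin(4t)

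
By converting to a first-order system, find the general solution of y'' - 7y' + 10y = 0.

Let x_1 = y, x_2 = y'. Then x_1' = x_2 and x_2' = -10x_1 + 7x_2.
A = [[0,1],[-10,7]]; det(A-λI) = λ^2 - 7λ + 10.
Eigenvalues λ = 5, 2 with eigenvectors (1,5), (1,2).

y(t) = C_1e^(5t) + C_2e^(2t)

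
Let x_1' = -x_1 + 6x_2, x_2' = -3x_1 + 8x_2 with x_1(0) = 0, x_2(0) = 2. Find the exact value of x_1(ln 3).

A = [[-1,6],[-3,8]]; eigenvalues λ = 5, 2.
Eigenvectors: (1,1) for λ=5, (2,1) for λ=2.
From the initial condition, c_1 = 4, c_2 = -2.
x_1(ln 3) = (4)(3^5)(1) + (-2)(3^2)(2) = 936.

936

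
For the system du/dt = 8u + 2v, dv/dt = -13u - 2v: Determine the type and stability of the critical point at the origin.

unstable spiral

A = [[8,2],[-13,-2]]; det(A-λI) = λ^2 - 6λ + 10.
λ = 3 ± i: positive real part.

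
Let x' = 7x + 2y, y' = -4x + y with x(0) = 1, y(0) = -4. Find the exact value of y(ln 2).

A = [[7,2],[-4,1]]; eigenvalues λ = 5, 3.
Eigenvectors: (1,-1) for λ=5, (1,-2) for λ=3.
From the initial condition, c_1 = -2, c_2 = 3.
y(ln 2) = (-2)(2^5)(-1) + (3)(2^3)(-2) = 16.

16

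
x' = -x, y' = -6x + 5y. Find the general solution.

x(t) = -K_1e^(-t), y(t) = -K_1e^(-t) + K_2e^(5t)

Coefficient matrix A = [[-1, 0], [-6, 5]].
Characteristic polynomial det(A - λI) = λ^2 - 4λ - 5 = 0.
Eigenvalues λ = -1, 5.
For λ=-1: (A-λI) row 2 is [-6, 6], so an eigenvector is (-1, -1).
For λ=5: (A-λI) row 1 is [-6, 0], so an eigenvector is (0, 1).
General solution: K_1e^(-t)(-1,-1) + K_2e^(5t)(0,1).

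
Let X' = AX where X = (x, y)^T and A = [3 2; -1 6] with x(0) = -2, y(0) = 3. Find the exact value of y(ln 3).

A = [[3,2],[-1,6]]; eigenvalues λ = 5, 4.
Eigenvectors: (1,1) for λ=5, (2,1) for λ=4.
From the initial condition, c_1 = 8, c_2 = -5.
y(ln 3) = (8)(3^5)(1) + (-5)(3^4)(1) = 1539.

1539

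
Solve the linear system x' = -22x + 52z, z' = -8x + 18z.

Coefficient matrix A = [[-22, 52], [-8, 18]].
Characteristic polynomial det(A - λI) = λ^2 + 4λ + 20 = 0.
Eigenvalues λ = -2 ± 4i (complex conjugate pair).
For λ=-2+4i: an eigenvector is (-2,-1) - i(-3,-1) = (-2 + 3i, -1 + i).
A real fundamental pair from Re and Im of e^((-2+4i)t)v: X_1 = e^(-2t)(cos(4t)·(-2,-1) + sin(4t)·(-3,-1)), X_2 = e^(-2t)(sin(4t)·(-2,-1) - cos(4t)·(-3,-1)).
General solution: K_1X_1 + K_2X_2.

x(t) = -3K_1e^(-2t)sin(4t) - 2K_1e^(-2t)cos(4t) - 2K_2e^(-2t)sin(4t) + 3K_2e^(-2t)cos(4t), z(t) = -K_1e^(-2t)sin(4t) - K_1e^(-2t)cos(4t) - K_2e^(-2t)sin(4t) + K_2e^(-2t)cos(4t)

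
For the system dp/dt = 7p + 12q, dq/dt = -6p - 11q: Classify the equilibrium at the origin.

A = [[7,12],[-6,-11]]; det(A-λI) = λ^2 + 4λ - 5.
λ = 1, -5: opposite signs.

saddle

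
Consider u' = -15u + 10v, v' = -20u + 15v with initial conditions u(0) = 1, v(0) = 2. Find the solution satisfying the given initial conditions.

Coefficient matrix A = [[-15, 10], [-20, 15]].
Characteristic polynomial det(A - λI) = λ^2 - 25 = 0.
Eigenvalues λ = -5, 5.
For λ=-5: (A-λI) row 1 is [-10, 10], so an eigenvector is (-1, -1).
For λ=5: (A-λI) row 1 is [-20, 10], so an eigenvector is (1, 2).
General solution: K_1e^(-5t)(-1,-1) + K_2e^(5t)(1,2).
Applying u(0)=1, v(0)=2 gives K_1=0, K_2=1.

u(t) = e^(5t), v(t) = 2e^(5t)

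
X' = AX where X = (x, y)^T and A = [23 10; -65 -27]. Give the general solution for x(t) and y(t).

Coefficient matrix A = [[23, 10], [-65, -27]].
Characteristic polynomial det(A - λI) = λ^2 + 4λ + 29 = 0.
Eigenvalues λ = -2 ± 5i (complex conjugate pair).
For λ=-2+5i: an eigenvector is (-1,2) - i(-1,3) = (-1 + i, 2 - 3i).
A real fundamental pair from Re and Im of e^((-2+5i)t)v: X_1 = e^(-2t)(cos(5t)·(-1,2) + sin(5t)·(-1,3)), X_2 = e^(-2t)(sin(5t)·(-1,2) - cos(5t)·(-1,3)).
General solution: c_1X_1 + c_2X_2.

x(t) = -c_1e^(-2t)sin(5t) - c_1e^(-2t)cos(5t) - c_2e^(-2t)sin(5t) + c_2e^(-2t)cos(5t), y(t) = 3c_1e^(-2t)sin(5t) + 2c_1e^(-2t)cos(5t) + 2c_2e^(-2t)sin(5t) - 3c_2e^(-2t)cos(5t)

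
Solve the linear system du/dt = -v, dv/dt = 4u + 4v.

Coefficient matrix A = [[0, -1], [4, 4]].
Characteristic polynomial det(A - λI) = λ^2 - 4λ + 4 = 0.
Single eigenvalue λ = 2 with algebraic multiplicity 2.
Eigenvector v = (1,-2); generalized eigenvector w with (A-λI)w=v is (-1,1).
General solution: e^(2t)[c_1·v + c_2·(t·v + w)].

u(t) = c_1e^(2t) + c_2te^(2t) - c_2e^(2t), v(t) = -2c_1e^(2t) - 2c_2te^(2t) + c_2e^(2t)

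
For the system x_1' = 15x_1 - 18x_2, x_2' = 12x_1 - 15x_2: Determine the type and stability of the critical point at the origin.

A = [[15,-18],[12,-15]]; det(A-λI) = λ^2 - 9.
λ = 3, -3: opposite signs.

saddle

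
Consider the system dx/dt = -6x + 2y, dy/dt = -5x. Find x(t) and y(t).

x(t) = c_1e^(-3t)sin(t) - c_1e^(-3t)cos(t) - c_2e^(-3t)sin(t) - c_2e^(-3t)cos(t), y(t) = 2c_1e^(-3t)sin(t) - c_1e^(-3t)cos(t) - c_2e^(-3t)sin(t) - 2c_2e^(-3t)cos(t)

Coefficient matrix A = [[-6, 2], [-5, 0]].
Characteristic polynomial det(A - λI) = λ^2 + 6λ + 10 = 0.
Eigenvalues λ = -3 ± i (complex conjugate pair).
For λ=-3+i: an eigenvector is (-1,-1) - i(1,2) = (-1 - i, -1 - 2i).
A real fundamental pair from Re and Im of e^((-3+i)t)v: X_1 = e^(-3t)(cos(t)·(-1,-1) + sin(t)·(1,2)), X_2 = e^(-3t)(sin(t)·(-1,-1) - cos(t)·(1,2)).
General solution: c_1X_1 + c_2X_2.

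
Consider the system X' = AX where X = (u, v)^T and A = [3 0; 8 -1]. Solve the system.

u(t) = -K_1e^(3t), v(t) = -2K_1e^(3t) - K_2e^(-t)

Coefficient matrix A = [[3, 0], [8, -1]].
Characteristic polynomial det(A - λI) = λ^2 - 2λ - 3 = 0.
Eigenvalues λ = 3, -1.
For λ=3: (A-λI) row 2 is [8, -4], so an eigenvector is (-1, -2).
For λ=-1: (A-λI) row 1 is [4, 0], so an eigenvector is (0, -1).
General solution: K_1e^(3t)(-1,-2) + K_2e^(-t)(0,-1).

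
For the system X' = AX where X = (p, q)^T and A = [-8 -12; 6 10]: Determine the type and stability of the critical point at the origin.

saddle

A = [[-8,-12],[6,10]]; det(A-λI) = λ^2 - 2λ - 8.
λ = -2, 4: opposite signs.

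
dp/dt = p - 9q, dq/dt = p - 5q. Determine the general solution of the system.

Coefficient matrix A = [[1, -9], [1, -5]].
Characteristic polynomial det(A - λI) = λ^2 + 4λ + 4 = 0.
Single eigenvalue λ = -2 with algebraic multiplicity 2.
Eigenvector v = (3,1); generalized eigenvector w with (A-λI)w=v is (-2,-1).
General solution: e^(-2t)[C_1·v + C_2·(t·v + w)].

p(t) = 3C_1e^(-2t) + 3C_2te^(-2t) - 2C_2e^(-2t), q(t) = C_1e^(-2t) + C_2te^(-2t) - C_2e^(-2t)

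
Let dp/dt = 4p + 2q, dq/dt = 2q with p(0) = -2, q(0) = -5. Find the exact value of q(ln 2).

-20

A = [[4,2],[0,2]]; eigenvalues λ = 2, 4.
Eigenvectors: (1,-1) for λ=2, (-1,0) for λ=4.
From the initial condition, c_1 = 5, c_2 = 7.
q(ln 2) = (5)(2^2)(-1) + (7)(2^4)(0) = -20.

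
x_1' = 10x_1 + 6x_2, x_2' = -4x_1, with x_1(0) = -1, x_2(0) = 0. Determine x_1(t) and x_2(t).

x_1(t) = -3e^(6t) + 2e^(4t), x_2(t) = 2e^(6t) - 2e^(4t)

Coefficient matrix A = [[10, 6], [-4, 0]].
Characteristic polynomial det(A - λI) = λ^2 - 10λ + 24 = 0.
Eigenvalues λ = 4, 6.
For λ=4: (A-λI) row 1 is [6, 6], so an eigenvector is (-1, 1).
For λ=6: (A-λI) row 1 is [4, 6], so an eigenvector is (-3, 2).
General solution: c_1e^(4t)(-1,1) + c_2e^(6t)(-3,2).
Applying x_1(0)=-1, x_2(0)=0 gives c_1=-2, c_2=1.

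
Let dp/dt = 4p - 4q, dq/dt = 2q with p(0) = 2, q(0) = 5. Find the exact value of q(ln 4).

A = [[4,-4],[0,2]]; eigenvalues λ = 4, 2.
Eigenvectors: (-1,0) for λ=4, (2,1) for λ=2.
From the initial condition, c_1 = 8, c_2 = 5.
q(ln 4) = (8)(4^4)(0) + (5)(4^2)(1) = 80.

80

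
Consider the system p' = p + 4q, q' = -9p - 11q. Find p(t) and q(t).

Coefficient matrix A = [[1, 4], [-9, -11]].
Characteristic polynomial det(A - λI) = λ^2 + 10λ + 25 = 0.
Single eigenvalue λ = -5 with algebraic multiplicity 2.
Eigenvector v = (2,-3); generalized eigenvector w with (A-λI)w=v is (1,-1).
General solution: e^(-5t)[K_1·v + K_2·(t·v + w)].

p(t) = 2K_1e^(-5t) + 2K_2te^(-5t) + K_2e^(-5t), q(t) = -3K_1e^(-5t) - 3K_2te^(-5t) - K_2e^(-5t)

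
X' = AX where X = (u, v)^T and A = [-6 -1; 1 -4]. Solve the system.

u(t) = -K_1e^(-5t) - K_2te^(-5t), v(t) = K_1e^(-5t) + K_2te^(-5t) + K_2e^(-5t)

Coefficient matrix A = [[-6, -1], [1, -4]].
Characteristic polynomial det(A - λI) = λ^2 + 10λ + 25 = 0.
Single eigenvalue λ = -5 with algebraic multiplicity 2.
Eigenvector v = (-1,1); generalized eigenvector w with (A-λI)w=v is (0,1).
General solution: e^(-5t)[K_1·v + K_2·(t·v + w)].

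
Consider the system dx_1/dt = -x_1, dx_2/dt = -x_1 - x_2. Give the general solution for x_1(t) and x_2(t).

Coefficient matrix A = [[-1, 0], [-1, -1]].
Characteristic polynomial det(A - λI) = λ^2 + 2λ + 1 = 0.
Single eigenvalue λ = -1 with algebraic multiplicity 2.
Eigenvector v = (0,-1); generalized eigenvector w with (A-λI)w=v is (1,3).
General solution: e^(-t)[C_1·v + C_2·(t·v + w)].

x_1(t) = C_2e^(-t), x_2(t) = -C_1e^(-t) - C_2te^(-t) + 3C_2e^(-t)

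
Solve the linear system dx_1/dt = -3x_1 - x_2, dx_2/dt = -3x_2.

x_1(t) = K_1e^(-3t) + K_2te^(-3t) - K_2e^(-3t), x_2(t) = -K_2e^(-3t)

Coefficient matrix A = [[-3, -1], [0, -3]].
Characteristic polynomial det(A - λI) = λ^2 + 6λ + 9 = 0.
Single eigenvalue λ = -3 with algebraic multiplicity 2.
Eigenvector v = (1,0); generalized eigenvector w with (A-λI)w=v is (-1,-1).
General solution: e^(-3t)[K_1·v + K_2·(t·v + w)].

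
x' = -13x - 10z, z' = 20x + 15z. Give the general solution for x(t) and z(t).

x(t) = -2c_1e^(t)sin(2t) + c_1e^(t)cos(2t) + c_2e^(t)sin(2t) + 2c_2e^(t)cos(2t), z(t) = 3c_1e^(t)sin(2t) - c_1e^(t)cos(2t) - c_2e^(t)sin(2t) - 3c_2e^(t)cos(2t)

Coefficient matrix A = [[-13, -10], [20, 15]].
Characteristic polynomial det(A - λI) = λ^2 - 2λ + 5 = 0.
Eigenvalues λ = 1 ± 2i (complex conjugate pair).
For λ=1+2i: an eigenvector is (1,-1) - i(-2,3) = (1 + 2i, -1 - 3i).
A real fundamental pair from Re and Im of e^((1+2i)t)v: X_1 = e^(t)(cos(2t)·(1,-1) + sin(2t)·(-2,3)), X_2 = e^(t)(sin(2t)·(1,-1) - cos(2t)·(-2,3)).
General solution: c_1X_1 + c_2X_2.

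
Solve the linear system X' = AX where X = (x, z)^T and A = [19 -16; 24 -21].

Coefficient matrix A = [[19, -16], [24, -21]].
Characteristic polynomial det(A - λI) = λ^2 + 2λ - 15 = 0.
Eigenvalues λ = -5, 3.
For λ=-5: (A-λI) row 1 is [24, -16], so an eigenvector is (2, 3).
For λ=3: (A-λI) row 1 is [16, -16], so an eigenvector is (1, 1).
General solution: K_1e^(-5t)(2,3) + K_2e^(3t)(1,1).

x(t) = 2K_1e^(-5t) + K_2e^(3t), z(t) = 3K_1e^(-5t) + K_2e^(3t)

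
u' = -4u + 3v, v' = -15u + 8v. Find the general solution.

u(t) = K_1e^(2t)cos(3t) + K_2e^(2t)sin(3t), v(t) = -K_1e^(2t)sin(3t) + 2K_1e^(2t)cos(3t) + 2K_2e^(2t)sin(3t) + K_2e^(2t)cos(3t)

Coefficient matrix A = [[-4, 3], [-15, 8]].
Characteristic polynomial det(A - λI) = λ^2 - 4λ + 13 = 0.
Eigenvalues λ = 2 ± 3i (complex conjugate pair).
For λ=2+3i: an eigenvector is (1,2) - i(0,-1) = (1, 2 + i).
A real fundamental pair from Re and Im of e^((2+3i)t)v: X_1 = e^(2t)(cos(3t)·(1,2) + sin(3t)·(0,-1)), X_2 = e^(2t)(sin(3t)·(1,2) - cos(3t)·(0,-1)).
General solution: K_1X_1 + K_2X_2.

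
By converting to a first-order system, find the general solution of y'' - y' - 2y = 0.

Let x_1 = y, x_2 = y'. Then x_1' = x_2 and x_2' = 2x_1 + x_2.
A = [[0,1],[2,1]]; det(A-λI) = λ^2 - λ - 2.
Eigenvalues λ = 2, -1 with eigenvectors (1,2), (1,-1).

y(t) = K_1e^(2t) + K_2e^(-t)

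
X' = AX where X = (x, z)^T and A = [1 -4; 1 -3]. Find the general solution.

x(t) = -2C_1e^(-t) - 2C_2te^(-t) - C_2e^(-t), z(t) = -C_1e^(-t) - C_2te^(-t)

Coefficient matrix A = [[1, -4], [1, -3]].
Characteristic polynomial det(A - λI) = λ^2 + 2λ + 1 = 0.
Single eigenvalue λ = -1 with algebraic multiplicity 2.
Eigenvector v = (-2,-1); generalized eigenvector w with (A-λI)w=v is (-1,0).
General solution: e^(-t)[C_1·v + C_2·(t·v + w)].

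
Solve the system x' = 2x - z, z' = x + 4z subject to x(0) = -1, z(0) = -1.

x(t) = 2te^(3t) - e^(3t), z(t) = -2te^(3t) - e^(3t)

Coefficient matrix A = [[2, -1], [1, 4]].
Characteristic polynomial det(A - λI) = λ^2 - 6λ + 9 = 0.
Single eigenvalue λ = 3 with algebraic multiplicity 2.
Eigenvector v = (1,-1); generalized eigenvector w with (A-λI)w=v is (2,-3).
General solution: e^(3t)[K_1·v + K_2·(t·v + w)].
Applying x(0)=-1, z(0)=-1 gives K_1=-5, K_2=2.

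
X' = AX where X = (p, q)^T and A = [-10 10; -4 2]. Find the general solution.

p(t) = -2K_1e^(-4t)sin(2t) - K_1e^(-4t)cos(2t) - K_2e^(-4t)sin(2t) + 2K_2e^(-4t)cos(2t), q(t) = -K_1e^(-4t)sin(2t) - K_1e^(-4t)cos(2t) - K_2e^(-4t)sin(2t) + K_2e^(-4t)cos(2t)

Coefficient matrix A = [[-10, 10], [-4, 2]].
Characteristic polynomial det(A - λI) = λ^2 + 8λ + 20 = 0.
Eigenvalues λ = -4 ± 2i (complex conjugate pair).
For λ=-4+2i: an eigenvector is (-1,-1) - i(-2,-1) = (-1 + 2i, -1 + i).
A real fundamental pair from Re and Im of e^((-4+2i)t)v: X_1 = e^(-4t)(cos(2t)·(-1,-1) + sin(2t)·(-2,-1)), X_2 = e^(-4t)(sin(2t)·(-1,-1) - cos(2t)·(-2,-1)).
General solution: K_1X_1 + K_2X_2.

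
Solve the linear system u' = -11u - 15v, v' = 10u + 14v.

u(t) = -K_1e^(4t) - 3K_2e^(-t), v(t) = K_1e^(4t) + 2K_2e^(-t)

Coefficient matrix A = [[-11, -15], [10, 14]].
Characteristic polynomial det(A - λI) = λ^2 - 3λ - 4 = 0.
Eigenvalues λ = 4, -1.
For λ=4: (A-λI) row 1 is [-15, -15], so an eigenvector is (-1, 1).
For λ=-1: (A-λI) row 1 is [-10, -15], so an eigenvector is (-3, 2).
General solution: K_1e^(4t)(-1,1) + K_2e^(-t)(-3,2).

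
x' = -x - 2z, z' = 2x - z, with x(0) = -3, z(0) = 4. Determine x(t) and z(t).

Coefficient matrix A = [[-1, -2], [2, -1]].
Characteristic polynomial det(A - λI) = λ^2 + 2λ + 5 = 0.
Eigenvalues λ = -1 ± 2i (complex conjugate pair).
For λ=-1+2i: an eigenvector is (0,1) - i(-1,0) = (0 + i, 1).
A real fundamental pair from Re and Im of e^((-1+2i)t)v: X_1 = e^(-t)(cos(2t)·(0,1) + sin(2t)·(-1,0)), X_2 = e^(-t)(sin(2t)·(0,1) - cos(2t)·(-1,0)).
General solution: C_1X_1 + C_2X_2.
Applying x(0)=-3, z(0)=4 gives C_1=4, C_2=-3.

x(t) = -4e^(-t)sin(2t) - 3e^(-t)cos(2t), z(t) = -3e^(-t)sin(2t) + 4e^(-t)cos(2t)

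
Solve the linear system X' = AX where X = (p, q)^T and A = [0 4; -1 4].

p(t) = 2K_1e^(2t) + 2K_2te^(2t) + 3K_2e^(2t), q(t) = K_1e^(2t) + K_2te^(2t) + 2K_2e^(2t)

Coefficient matrix A = [[0, 4], [-1, 4]].
Characteristic polynomial det(A - λI) = λ^2 - 4λ + 4 = 0.
Single eigenvalue λ = 2 with algebraic multiplicity 2.
Eigenvector v = (2,1); generalized eigenvector w with (A-λI)w=v is (3,2).
General solution: e^(2t)[K_1·v + K_2·(t·v + w)].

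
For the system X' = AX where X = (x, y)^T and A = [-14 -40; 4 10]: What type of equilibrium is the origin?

stable spiral

A = [[-14,-40],[4,10]]; det(A-λI) = λ^2 + 4λ + 20.
λ = -2 ± 4i: negative real part.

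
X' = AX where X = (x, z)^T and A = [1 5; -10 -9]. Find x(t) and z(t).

Coefficient matrix A = [[1, 5], [-10, -9]].
Characteristic polynomial det(A - λI) = λ^2 + 8λ + 41 = 0.
Eigenvalues λ = -4 ± 5i (complex conjugate pair).
For λ=-4+5i: an eigenvector is (0,1) - i(1,-1) = (0 - i, 1 + i).
A real fundamental pair from Re and Im of e^((-4+5i)t)v: X_1 = e^(-4t)(cos(5t)·(0,1) + sin(5t)·(1,-1)), X_2 = e^(-4t)(sin(5t)·(0,1) - cos(5t)·(1,-1)).
General solution: K_1X_1 + K_2X_2.

x(t) = K_1e^(-4t)sin(5t) - K_2e^(-4t)cos(5t), z(t) = -K_1e^(-4t)sin(5t) + K_1e^(-4t)cos(5t) + K_2e^(-4t)sin(5t) + K_2e^(-4t)cos(5t)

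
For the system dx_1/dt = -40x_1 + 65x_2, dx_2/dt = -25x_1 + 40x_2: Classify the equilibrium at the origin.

center

A = [[-40,65],[-25,40]]; det(A-λI) = λ^2 + 25.
λ = 0 ± 5i: zero real part.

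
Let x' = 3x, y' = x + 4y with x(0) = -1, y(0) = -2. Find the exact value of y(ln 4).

A = [[3,0],[1,4]]; eigenvalues λ = 4, 3.
Eigenvectors: (0,1) for λ=4, (1,-1) for λ=3.
From the initial condition, c_1 = -3, c_2 = -1.
y(ln 4) = (-3)(4^4)(1) + (-1)(4^3)(-1) = -704.

-704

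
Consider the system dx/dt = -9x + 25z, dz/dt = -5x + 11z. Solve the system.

Coefficient matrix A = [[-9, 25], [-5, 11]].
Characteristic polynomial det(A - λI) = λ^2 - 2λ + 26 = 0.
Eigenvalues λ = 1 ± 5i (complex conjugate pair).
For λ=1+5i: an eigenvector is (2,1) - i(1,0) = (2 - i, 1).
A real fundamental pair from Re and Im of e^((1+5i)t)v: X_1 = e^(t)(cos(5t)·(2,1) + sin(5t)·(1,0)), X_2 = e^(t)(sin(5t)·(2,1) - cos(5t)·(1,0)).
General solution: K_1X_1 + K_2X_2.

x(t) = K_1e^(t)sin(5t) + 2K_1e^(t)cos(5t) + 2K_2e^(t)sin(5t) - K_2e^(t)cos(5t), z(t) = K_1e^(t)cos(5t) + K_2e^(t)sin(5t)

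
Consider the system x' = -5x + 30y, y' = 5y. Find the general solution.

x(t) = c_1e^(-5t) - 3c_2e^(5t), y(t) = -c_2e^(5t)

Coefficient matrix A = [[-5, 30], [0, 5]].
Characteristic polynomial det(A - λI) = λ^2 - 25 = 0.
Eigenvalues λ = -5, 5.
For λ=-5: (A-λI) row 1 is [0, 30], so an eigenvector is (1, 0).
For λ=5: (A-λI) row 1 is [-10, 30], so an eigenvector is (-3, -1).
General solution: c_1e^(-5t)(1,0) + c_2e^(5t)(-3,-1).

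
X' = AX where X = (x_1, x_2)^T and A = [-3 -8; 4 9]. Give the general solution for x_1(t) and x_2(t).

Coefficient matrix A = [[-3, -8], [4, 9]].
Characteristic polynomial det(A - λI) = λ^2 - 6λ + 5 = 0.
Eigenvalues λ = 1, 5.
For λ=1: (A-λI) row 1 is [-4, -8], so an eigenvector is (-2, 1).
For λ=5: (A-λI) row 1 is [-8, -8], so an eigenvector is (-1, 1).
General solution: c_1e^(t)(-2,1) + c_2e^(5t)(-1,1).

x_1(t) = -2c_1e^(t) - c_2e^(5t), x_2(t) = c_1e^(t) + c_2e^(5t)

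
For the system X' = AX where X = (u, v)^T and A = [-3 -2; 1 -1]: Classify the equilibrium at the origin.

A = [[-3,-2],[1,-1]]; det(A-λI) = λ^2 + 4λ + 5.
λ = -2 ± i: negative real part.

stable spiral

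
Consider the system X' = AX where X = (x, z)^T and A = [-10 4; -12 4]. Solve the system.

x(t) = 2C_1e^(-4t) + C_2e^(-2t), z(t) = 3C_1e^(-4t) + 2C_2e^(-2t)

Coefficient matrix A = [[-10, 4], [-12, 4]].
Characteristic polynomial det(A - λI) = λ^2 + 6λ + 8 = 0.
Eigenvalues λ = -4, -2.
For λ=-4: (A-λI) row 1 is [-6, 4], so an eigenvector is (2, 3).
For λ=-2: (A-λI) row 1 is [-8, 4], so an eigenvector is (1, 2).
General solution: C_1e^(-4t)(2,3) + C_2e^(-2t)(1,2).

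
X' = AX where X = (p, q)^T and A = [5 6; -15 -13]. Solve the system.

p(t) = -C_1e^(-4t)sin(3t) - C_1e^(-4t)cos(3t) - C_2e^(-4t)sin(3t) + C_2e^(-4t)cos(3t), q(t) = 2C_1e^(-4t)sin(3t) + C_1e^(-4t)cos(3t) + C_2e^(-4t)sin(3t) - 2C_2e^(-4t)cos(3t)

Coefficient matrix A = [[5, 6], [-15, -13]].
Characteristic polynomial det(A - λI) = λ^2 + 8λ + 25 = 0.
Eigenvalues λ = -4 ± 3i (complex conjugate pair).
For λ=-4+3i: an eigenvector is (-1,1) - i(-1,2) = (-1 + i, 1 - 2i).
A real fundamental pair from Re and Im of e^((-4+3i)t)v: X_1 = e^(-4t)(cos(3t)·(-1,1) + sin(3t)·(-1,2)), X_2 = e^(-4t)(sin(3t)·(-1,1) - cos(3t)·(-1,2)).
General solution: C_1X_1 + C_2X_2.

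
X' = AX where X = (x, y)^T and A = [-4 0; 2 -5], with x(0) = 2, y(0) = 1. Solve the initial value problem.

x(t) = 2e^(-4t), y(t) = 4e^(-4t) - 3e^(-5t)

Coefficient matrix A = [[-4, 0], [2, -5]].
Characteristic polynomial det(A - λI) = λ^2 + 9λ + 20 = 0.
Eigenvalues λ = -4, -5.
For λ=-4: (A-λI) row 2 is [2, -1], so an eigenvector is (-1, -2).
For λ=-5: (A-λI) row 1 is [1, 0], so an eigenvector is (0, -1).
General solution: K_1e^(-4t)(-1,-2) + K_2e^(-5t)(0,-1).
Applying x(0)=2, y(0)=1 gives K_1=-2, K_2=3.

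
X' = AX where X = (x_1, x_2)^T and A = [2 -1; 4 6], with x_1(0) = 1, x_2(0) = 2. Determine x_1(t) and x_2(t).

Coefficient matrix A = [[2, -1], [4, 6]].
Characteristic polynomial det(A - λI) = λ^2 - 8λ + 16 = 0.
Single eigenvalue λ = 4 with algebraic multiplicity 2.
Eigenvector v = (1,-2); generalized eigenvector w with (A-λI)w=v is (-1,1).
General solution: e^(4t)[c_1·v + c_2·(t·v + w)].
Applying x_1(0)=1, x_2(0)=2 gives c_1=-3, c_2=-4.

x_1(t) = -4te^(4t) + e^(4t), x_2(t) = 8te^(4t) + 2e^(4t)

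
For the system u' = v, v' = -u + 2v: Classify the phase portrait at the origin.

unstable improper node

A = [[0,1],[-1,2]]; det(A-λI) = λ^2 - 2λ + 1.
repeated λ = 1 with a single eigenvector.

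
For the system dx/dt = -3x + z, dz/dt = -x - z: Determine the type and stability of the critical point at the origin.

A = [[-3,1],[-1,-1]]; det(A-λI) = λ^2 + 4λ + 4.
repeated λ = -2 with a single eigenvector.

stable improper node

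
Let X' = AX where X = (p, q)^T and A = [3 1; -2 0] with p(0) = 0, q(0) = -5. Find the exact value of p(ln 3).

-30

A = [[3,1],[-2,0]]; eigenvalues λ = 1, 2.
Eigenvectors: (-1,2) for λ=1, (-1,1) for λ=2.
From the initial condition, c_1 = -5, c_2 = 5.
p(ln 3) = (-5)(3^1)(-1) + (5)(3^2)(-1) = -30.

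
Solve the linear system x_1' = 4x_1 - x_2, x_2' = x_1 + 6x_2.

x_1(t) = c_1e^(5t) + c_2te^(5t) + 2c_2e^(5t), x_2(t) = -c_1e^(5t) - c_2te^(5t) - 3c_2e^(5t)

Coefficient matrix A = [[4, -1], [1, 6]].
Characteristic polynomial det(A - λI) = λ^2 - 10λ + 25 = 0.
Single eigenvalue λ = 5 with algebraic multiplicity 2.
Eigenvector v = (1,-1); generalized eigenvector w with (A-λI)w=v is (2,-3).
General solution: e^(5t)[c_1·v + c_2·(t·v + w)].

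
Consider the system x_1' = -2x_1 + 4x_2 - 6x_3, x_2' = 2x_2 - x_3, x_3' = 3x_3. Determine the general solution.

Coefficient matrix A = [[-2, 4, -6], [0, 2, -1], [0, 0, 3]].
det(A - λI) = 0 gives eigenvalues λ = -2, 2, 3.
For λ=-2: eigenvector (1,0,0).
For λ=2: eigenvector (1,1,0).
For λ=3: eigenvector (-2,-1,1).
General solution: c_1e^(-2t)(1,0,0) + c_2e^(2t)(1,1,0) + c_3e^(3t)(-2,-1,1).

x_1(t) = c_1e^(-2t) + c_2e^(2t) - 2c_3e^(3t), x_2(t) = c_2e^(2t) - c_3e^(3t), x_3(t) = c_3e^(3t)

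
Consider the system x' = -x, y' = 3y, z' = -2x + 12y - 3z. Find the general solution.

x(t) = -C_2e^(-t), y(t) = C_3e^(3t), z(t) = C_1e^(-3t) + C_2e^(-t) + 2C_3e^(3t)

Coefficient matrix A = [[-1, 0, 0], [0, 3, 0], [-2, 12, -3]].
det(A - λI) = 0 gives eigenvalues λ = -3, -1, 3.
For λ=-3: eigenvector (0,0,1).
For λ=-1: eigenvector (-1,0,1).
For λ=3: eigenvector (0,1,2).
General solution: C_1e^(-3t)(0,0,1) + C_2e^(-t)(-1,0,1) + C_3e^(3t)(0,1,2).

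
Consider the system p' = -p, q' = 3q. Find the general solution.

p(t) = -K_2e^(-t), q(t) = K_1e^(3t)

Coefficient matrix A = [[-1, 0], [0, 3]].
Characteristic polynomial det(A - λI) = λ^2 - 2λ - 3 = 0.
Eigenvalues λ = 3, -1.
For λ=3: (A-λI) row 1 is [-4, 0], so an eigenvector is (0, 1).
For λ=-1: (A-λI) row 2 is [0, 4], so an eigenvector is (-1, 0).
General solution: K_1e^(3t)(0,1) + K_2e^(-t)(-1,0).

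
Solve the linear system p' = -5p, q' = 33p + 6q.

p(t) = -K_2e^(-5t), q(t) = -K_1e^(6t) + 3K_2e^(-5t)

Coefficient matrix A = [[-5, 0], [33, 6]].
Characteristic polynomial det(A - λI) = λ^2 - λ - 30 = 0.
Eigenvalues λ = 6, -5.
For λ=6: (A-λI) row 1 is [-11, 0], so an eigenvector is (0, -1).
For λ=-5: (A-λI) row 2 is [33, 11], so an eigenvector is (-1, 3).
General solution: K_1e^(6t)(0,-1) + K_2e^(-5t)(-1,3).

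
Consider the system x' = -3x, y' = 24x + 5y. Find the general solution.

x(t) = -C_2e^(-3t), y(t) = -C_1e^(5t) + 3C_2e^(-3t)

Coefficient matrix A = [[-3, 0], [24, 5]].
Characteristic polynomial det(A - λI) = λ^2 - 2λ - 15 = 0.
Eigenvalues λ = 5, -3.
For λ=5: (A-λI) row 1 is [-8, 0], so an eigenvector is (0, -1).
For λ=-3: (A-λI) row 2 is [24, 8], so an eigenvector is (-1, 3).
General solution: C_1e^(5t)(0,-1) + C_2e^(-3t)(-1,3).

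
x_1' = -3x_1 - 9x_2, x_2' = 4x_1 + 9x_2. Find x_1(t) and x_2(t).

Coefficient matrix A = [[-3, -9], [4, 9]].
Characteristic polynomial det(A - λI) = λ^2 - 6λ + 9 = 0.
Single eigenvalue λ = 3 with algebraic multiplicity 2.
Eigenvector v = (3,-2); generalized eigenvector w with (A-λI)w=v is (1,-1).
General solution: e^(3t)[c_1·v + c_2·(t·v + w)].

x_1(t) = 3c_1e^(3t) + 3c_2te^(3t) + c_2e^(3t), x_2(t) = -2c_1e^(3t) - 2c_2te^(3t) - c_2e^(3t)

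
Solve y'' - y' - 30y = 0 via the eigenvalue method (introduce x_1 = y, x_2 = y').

y(t) = K_1e^(6t) + K_2e^(-5t)

Let x_1 = y, x_2 = y'. Then x_1' = x_2 and x_2' = 30x_1 + x_2.
A = [[0,1],[30,1]]; det(A-λI) = λ^2 - λ - 30.
Eigenvalues λ = 6, -5 with eigenvectors (1,6), (1,-5).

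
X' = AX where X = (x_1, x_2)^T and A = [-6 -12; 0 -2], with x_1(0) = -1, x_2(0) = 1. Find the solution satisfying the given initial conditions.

Coefficient matrix A = [[-6, -12], [0, -2]].
Characteristic polynomial det(A - λI) = λ^2 + 8λ + 12 = 0.
Eigenvalues λ = -2, -6.
For λ=-2: (A-λI) row 1 is [-4, -12], so an eigenvector is (-3, 1).
For λ=-6: (A-λI) row 1 is [0, -12], so an eigenvector is (-1, 0).
General solution: K_1e^(-2t)(-3,1) + K_2e^(-6t)(-1,0).
Applying x_1(0)=-1, x_2(0)=1 gives K_1=1, K_2=-2.

x_1(t) = -3e^(-2t) + 2e^(-6t), x_2(t) = e^(-2t)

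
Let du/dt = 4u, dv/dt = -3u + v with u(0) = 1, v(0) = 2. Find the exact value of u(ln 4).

256

A = [[4,0],[-3,1]]; eigenvalues λ = 4, 1.
Eigenvectors: (-1,1) for λ=4, (0,1) for λ=1.
From the initial condition, c_1 = -1, c_2 = 3.
u(ln 4) = (-1)(4^4)(-1) + (3)(4^1)(0) = 256.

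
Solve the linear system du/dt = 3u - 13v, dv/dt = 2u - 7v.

u(t) = -3c_1e^(-2t)sin(t) + 2c_1e^(-2t)cos(t) + 2c_2e^(-2t)sin(t) + 3c_2e^(-2t)cos(t), v(t) = -c_1e^(-2t)sin(t) + c_1e^(-2t)cos(t) + c_2e^(-2t)sin(t) + c_2e^(-2t)cos(t)

Coefficient matrix A = [[3, -13], [2, -7]].
Characteristic polynomial det(A - λI) = λ^2 + 4λ + 5 = 0.
Eigenvalues λ = -2 ± i (complex conjugate pair).
For λ=-2+i: an eigenvector is (2,1) - i(-3,-1) = (2 + 3i, 1 + i).
A real fundamental pair from Re and Im of e^((-2+i)t)v: X_1 = e^(-2t)(cos(t)·(2,1) + sin(t)·(-3,-1)), X_2 = e^(-2t)(sin(t)·(2,1) - cos(t)·(-3,-1)).
General solution: c_1X_1 + c_2X_2.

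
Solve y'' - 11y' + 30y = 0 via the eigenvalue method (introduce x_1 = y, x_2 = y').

y(t) = c_1e^(5t) + c_2e^(6t)

Let x_1 = y, x_2 = y'. Then x_1' = x_2 and x_2' = -30x_1 + 11x_2.
A = [[0,1],[-30,11]]; det(A-λI) = λ^2 - 11λ + 30.
Eigenvalues λ = 5, 6 with eigenvectors (1,5), (1,6).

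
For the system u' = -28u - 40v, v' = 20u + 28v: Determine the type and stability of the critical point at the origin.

center

A = [[-28,-40],[20,28]]; det(A-λI) = λ^2 + 16.
λ = 0 ± 4i: zero real part.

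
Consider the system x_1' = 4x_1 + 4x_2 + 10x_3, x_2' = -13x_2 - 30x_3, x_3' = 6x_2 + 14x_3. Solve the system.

Coefficient matrix A = [[4, 4, 10], [0, -13, -30], [0, 6, 14]].
det(A - λI) = 0 gives eigenvalues λ = 2, -1, 4.
For λ=2: eigenvector (-1,-2,1).
For λ=-1: eigenvector (0,5,-2).
For λ=4: eigenvector (1,0,0).
General solution: C_1e^(2t)(-1,-2,1) + C_2e^(-t)(0,5,-2) + C_3e^(4t)(1,0,0).

x_1(t) = -C_1e^(2t) + C_3e^(4t), x_2(t) = -2C_1e^(2t) + 5C_2e^(-t), x_3(t) = C_1e^(2t) - 2C_2e^(-t)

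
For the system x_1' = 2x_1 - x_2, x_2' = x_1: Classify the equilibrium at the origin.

unstable improper node

A = [[2,-1],[1,0]]; det(A-λI) = λ^2 - 2λ + 1.
repeated λ = 1 with a single eigenvector.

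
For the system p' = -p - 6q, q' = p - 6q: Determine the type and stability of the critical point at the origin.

A = [[-1,-6],[1,-6]]; det(A-λI) = λ^2 + 7λ + 12.
λ = -3, -4: both negative.

stable node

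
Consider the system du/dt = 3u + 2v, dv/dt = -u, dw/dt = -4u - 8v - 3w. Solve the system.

Coefficient matrix A = [[3, 2, 0], [-1, 0, 0], [-4, -8, -3]].
det(A - λI) = 0 gives eigenvalues λ = 1, 2, -3.
For λ=1: eigenvector (1,-1,1).
For λ=2: eigenvector (2,-1,0).
For λ=-3: eigenvector (0,0,1).
General solution: C_1e^(t)(1,-1,1) + C_2e^(2t)(2,-1,0) + C_3e^(-3t)(0,0,1).

u(t) = C_1e^(t) + 2C_2e^(2t), v(t) = -C_1e^(t) - C_2e^(2t), w(t) = C_1e^(t) + C_3e^(-3t)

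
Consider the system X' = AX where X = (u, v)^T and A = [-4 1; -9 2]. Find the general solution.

Coefficient matrix A = [[-4, 1], [-9, 2]].
Characteristic polynomial det(A - λI) = λ^2 + 2λ + 1 = 0.
Single eigenvalue λ = -1 with algebraic multiplicity 2.
Eigenvector v = (-1,-3); generalized eigenvector w with (A-λI)w=v is (1,2).
General solution: e^(-t)[K_1·v + K_2·(t·v + w)].

u(t) = -K_1e^(-t) - K_2te^(-t) + K_2e^(-t), v(t) = -3K_1e^(-t) - 3K_2te^(-t) + 2K_2e^(-t)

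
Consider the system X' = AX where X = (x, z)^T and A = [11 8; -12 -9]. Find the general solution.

x(t) = c_1e^(3t) - 2c_2e^(-t), z(t) = -c_1e^(3t) + 3c_2e^(-t)

Coefficient matrix A = [[11, 8], [-12, -9]].
Characteristic polynomial det(A - λI) = λ^2 - 2λ - 3 = 0.
Eigenvalues λ = 3, -1.
For λ=3: (A-λI) row 1 is [8, 8], so an eigenvector is (1, -1).
For λ=-1: (A-λI) row 1 is [12, 8], so an eigenvector is (-2, 3).
General solution: c_1e^(3t)(1,-1) + c_2e^(-t)(-2,3).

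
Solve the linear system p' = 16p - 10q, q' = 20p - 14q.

p(t) = -c_1e^(6t) - c_2e^(-4t), q(t) = -c_1e^(6t) - 2c_2e^(-4t)

Coefficient matrix A = [[16, -10], [20, -14]].
Characteristic polynomial det(A - λI) = λ^2 - 2λ - 24 = 0.
Eigenvalues λ = 6, -4.
For λ=6: (A-λI) row 1 is [10, -10], so an eigenvector is (-1, -1).
For λ=-4: (A-λI) row 1 is [20, -10], so an eigenvector is (-1, -2).
General solution: c_1e^(6t)(-1,-1) + c_2e^(-4t)(-1,-2).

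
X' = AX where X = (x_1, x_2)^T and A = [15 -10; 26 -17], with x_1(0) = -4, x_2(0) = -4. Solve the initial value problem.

x_1(t) = -12e^(-t)sin(2t) - 4e^(-t)cos(2t), x_2(t) = -20e^(-t)sin(2t) - 4e^(-t)cos(2t)

Coefficient matrix A = [[15, -10], [26, -17]].
Characteristic polynomial det(A - λI) = λ^2 + 2λ + 5 = 0.
Eigenvalues λ = -1 ± 2i (complex conjugate pair).
For λ=-1+2i: an eigenvector is (-1,-2) - i(2,3) = (-1 - 2i, -2 - 3i).
A real fundamental pair from Re and Im of e^((-1+2i)t)v: X_1 = e^(-t)(cos(2t)·(-1,-2) + sin(2t)·(2,3)), X_2 = e^(-t)(sin(2t)·(-1,-2) - cos(2t)·(2,3)).
General solution: c_1X_1 + c_2X_2.
Applying x_1(0)=-4, x_2(0)=-4 gives c_1=-4, c_2=4.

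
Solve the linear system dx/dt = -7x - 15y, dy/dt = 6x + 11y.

Coefficient matrix A = [[-7, -15], [6, 11]].
Characteristic polynomial det(A - λI) = λ^2 - 4λ + 13 = 0.
Eigenvalues λ = 2 ± 3i (complex conjugate pair).
For λ=2+3i: an eigenvector is (-1,1) - i(-2,1) = (-1 + 2i, 1 - i).
A real fundamental pair from Re and Im of e^((2+3i)t)v: X_1 = e^(2t)(cos(3t)·(-1,1) + sin(3t)·(-2,1)), X_2 = e^(2t)(sin(3t)·(-1,1) - cos(3t)·(-2,1)).
General solution: c_1X_1 + c_2X_2.

x(t) = -2c_1e^(2t)sin(3t) - c_1e^(2t)cos(3t) - c_2e^(2t)sin(3t) + 2c_2e^(2t)cos(3t), y(t) = c_1e^(2t)sin(3t) + c_1e^(2t)cos(3t) + c_2e^(2t)sin(3t) - c_2e^(2t)cos(3t)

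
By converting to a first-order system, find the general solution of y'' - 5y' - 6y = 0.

y(t) = c_1e^(6t) + c_2e^(-t)

Let x_1 = y, x_2 = y'. Then x_1' = x_2 and x_2' = 6x_1 + 5x_2.
A = [[0,1],[6,5]]; det(A-λI) = λ^2 - 5λ - 6.
Eigenvalues λ = 6, -1 with eigenvectors (1,6), (1,-1).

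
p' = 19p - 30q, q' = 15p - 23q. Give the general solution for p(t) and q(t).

p(t) = C_1e^(-2t)sin(3t) + 3C_1e^(-2t)cos(3t) + 3C_2e^(-2t)sin(3t) - C_2e^(-2t)cos(3t), q(t) = C_1e^(-2t)sin(3t) + 2C_1e^(-2t)cos(3t) + 2C_2e^(-2t)sin(3t) - C_2e^(-2t)cos(3t)

Coefficient matrix A = [[19, -30], [15, -23]].
Characteristic polynomial det(A - λI) = λ^2 + 4λ + 13 = 0.
Eigenvalues λ = -2 ± 3i (complex conjugate pair).
For λ=-2+3i: an eigenvector is (3,2) - i(1,1) = (3 - i, 2 - i).
A real fundamental pair from Re and Im of e^((-2+3i)t)v: X_1 = e^(-2t)(cos(3t)·(3,2) + sin(3t)·(1,1)), X_2 = e^(-2t)(sin(3t)·(3,2) - cos(3t)·(1,1)).
General solution: C_1X_1 + C_2X_2.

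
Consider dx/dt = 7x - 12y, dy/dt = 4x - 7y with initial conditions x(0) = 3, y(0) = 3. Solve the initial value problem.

x(t) = -6e^(t) + 9e^(-t), y(t) = -3e^(t) + 6e^(-t)

Coefficient matrix A = [[7, -12], [4, -7]].
Characteristic polynomial det(A - λI) = λ^2 - 1 = 0.
Eigenvalues λ = 1, -1.
For λ=1: (A-λI) row 1 is [6, -12], so an eigenvector is (2, 1).
For λ=-1: (A-λI) row 1 is [8, -12], so an eigenvector is (3, 2).
General solution: C_1e^(t)(2,1) + C_2e^(-t)(3,2).
Applying x(0)=3, y(0)=3 gives C_1=-3, C_2=3.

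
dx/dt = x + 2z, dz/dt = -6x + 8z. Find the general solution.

Coefficient matrix A = [[1, 2], [-6, 8]].
Characteristic polynomial det(A - λI) = λ^2 - 9λ + 20 = 0.
Eigenvalues λ = 4, 5.
For λ=4: (A-λI) row 1 is [-3, 2], so an eigenvector is (-2, -3).
For λ=5: (A-λI) row 1 is [-4, 2], so an eigenvector is (-1, -2).
General solution: K_1e^(4t)(-2,-3) + K_2e^(5t)(-1,-2).

x(t) = -2K_1e^(4t) - K_2e^(5t), z(t) = -3K_1e^(4t) - 2K_2e^(5t)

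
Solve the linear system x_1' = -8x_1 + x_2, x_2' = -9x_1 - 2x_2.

Coefficient matrix A = [[-8, 1], [-9, -2]].
Characteristic polynomial det(A - λI) = λ^2 + 10λ + 25 = 0.
Single eigenvalue λ = -5 with algebraic multiplicity 2.
Eigenvector v = (1,3); generalized eigenvector w with (A-λI)w=v is (0,1).
General solution: e^(-5t)[c_1·v + c_2·(t·v + w)].

x_1(t) = c_1e^(-5t) + c_2te^(-5t), x_2(t) = 3c_1e^(-5t) + 3c_2te^(-5t) + c_2e^(-5t)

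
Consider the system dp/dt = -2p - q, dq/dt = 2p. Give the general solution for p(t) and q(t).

p(t) = c_1e^(-t)cos(t) + c_2e^(-t)sin(t), q(t) = c_1e^(-t)sin(t) - c_1e^(-t)cos(t) - c_2e^(-t)sin(t) - c_2e^(-t)cos(t)

Coefficient matrix A = [[-2, -1], [2, 0]].
Characteristic polynomial det(A - λI) = λ^2 + 2λ + 2 = 0.
Eigenvalues λ = -1 ± i (complex conjugate pair).
For λ=-1+i: an eigenvector is (1,-1) - i(0,1) = (1, -1 - i).
A real fundamental pair from Re and Im of e^((-1+i)t)v: X_1 = e^(-t)(cos(t)·(1,-1) + sin(t)·(0,1)), X_2 = e^(-t)(sin(t)·(1,-1) - cos(t)·(0,1)).
General solution: c_1X_1 + c_2X_2.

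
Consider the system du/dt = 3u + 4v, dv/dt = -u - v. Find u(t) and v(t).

Coefficient matrix A = [[3, 4], [-1, -1]].
Characteristic polynomial det(A - λI) = λ^2 - 2λ + 1 = 0.
Single eigenvalue λ = 1 with algebraic multiplicity 2.
Eigenvector v = (-2,1); generalized eigenvector w with (A-λI)w=v is (1,-1).
General solution: e^(t)[K_1·v + K_2·(t·v + w)].

u(t) = -2K_1e^(t) - 2K_2te^(t) + K_2e^(t), v(t) = K_1e^(t) + K_2te^(t) - K_2e^(t)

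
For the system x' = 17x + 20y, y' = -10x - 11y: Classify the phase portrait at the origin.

unstable spiral

A = [[17,20],[-10,-11]]; det(A-λI) = λ^2 - 6λ + 13.
λ = 3 ± 2i: positive real part.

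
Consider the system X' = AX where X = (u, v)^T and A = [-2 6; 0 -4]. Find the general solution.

Coefficient matrix A = [[-2, 6], [0, -4]].
Characteristic polynomial det(A - λI) = λ^2 + 6λ + 8 = 0.
Eigenvalues λ = -4, -2.
For λ=-4: (A-λI) row 1 is [2, 6], so an eigenvector is (3, -1).
For λ=-2: (A-λI) row 1 is [0, 6], so an eigenvector is (-1, 0).
General solution: C_1e^(-4t)(3,-1) + C_2e^(-2t)(-1,0).

u(t) = 3C_1e^(-4t) - C_2e^(-2t), v(t) = -C_1e^(-4t)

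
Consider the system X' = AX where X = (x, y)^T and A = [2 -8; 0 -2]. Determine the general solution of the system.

Coefficient matrix A = [[2, -8], [0, -2]].
Characteristic polynomial det(A - λI) = λ^2 - 4 = 0.
Eigenvalues λ = 2, -2.
For λ=2: (A-λI) row 1 is [0, -8], so an eigenvector is (-1, 0).
For λ=-2: (A-λI) row 1 is [4, -8], so an eigenvector is (-2, -1).
General solution: c_1e^(2t)(-1,0) + c_2e^(-2t)(-2,-1).

x(t) = -c_1e^(2t) - 2c_2e^(-2t), y(t) = -c_2e^(-2t)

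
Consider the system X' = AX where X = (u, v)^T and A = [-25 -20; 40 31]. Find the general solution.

Coefficient matrix A = [[-25, -20], [40, 31]].
Characteristic polynomial det(A - λI) = λ^2 - 6λ + 25 = 0.
Eigenvalues λ = 3 ± 4i (complex conjugate pair).
For λ=3+4i: an eigenvector is (1,-1) - i(-2,3) = (1 + 2i, -1 - 3i).
A real fundamental pair from Re and Im of e^((3+4i)t)v: X_1 = e^(3t)(cos(4t)·(1,-1) + sin(4t)·(-2,3)), X_2 = e^(3t)(sin(4t)·(1,-1) - cos(4t)·(-2,3)).
General solution: c_1X_1 + c_2X_2.

u(t) = -2c_1e^(3t)sin(4t) + c_1e^(3t)cos(4t) + c_2e^(3t)sin(4t) + 2c_2e^(3t)cos(4t), v(t) = 3c_1e^(3t)sin(4t) - c_1e^(3t)cos(4t) - c_2e^(3t)sin(4t) - 3c_2e^(3t)cos(4t)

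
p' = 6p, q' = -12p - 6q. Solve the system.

Coefficient matrix A = [[6, 0], [-12, -6]].
Characteristic polynomial det(A - λI) = λ^2 - 36 = 0.
Eigenvalues λ = 6, -6.
For λ=6: (A-λI) row 2 is [-12, -12], so an eigenvector is (1, -1).
For λ=-6: (A-λI) row 1 is [12, 0], so an eigenvector is (0, 1).
General solution: C_1e^(6t)(1,-1) + C_2e^(-6t)(0,1).

p(t) = C_1e^(6t), q(t) = -C_1e^(6t) + C_2e^(-6t)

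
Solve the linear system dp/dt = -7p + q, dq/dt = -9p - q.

Coefficient matrix A = [[-7, 1], [-9, -1]].
Characteristic polynomial det(A - λI) = λ^2 + 8λ + 16 = 0.
Single eigenvalue λ = -4 with algebraic multiplicity 2.
Eigenvector v = (-1,-3); generalized eigenvector w with (A-λI)w=v is (0,-1).
General solution: e^(-4t)[K_1·v + K_2·(t·v + w)].

p(t) = -K_1e^(-4t) - K_2te^(-4t), q(t) = -3K_1e^(-4t) - 3K_2te^(-4t) - K_2e^(-4t)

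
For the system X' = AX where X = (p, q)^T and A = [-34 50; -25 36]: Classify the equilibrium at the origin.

A = [[-34,50],[-25,36]]; det(A-λI) = λ^2 - 2λ + 26.
λ = 1 ± 5i: positive real part.

unstable spiral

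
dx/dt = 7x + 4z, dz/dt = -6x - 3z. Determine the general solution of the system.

x(t) = c_1e^(3t) - 2c_2e^(t), z(t) = -c_1e^(3t) + 3c_2e^(t)

Coefficient matrix A = [[7, 4], [-6, -3]].
Characteristic polynomial det(A - λI) = λ^2 - 4λ + 3 = 0.
Eigenvalues λ = 3, 1.
For λ=3: (A-λI) row 1 is [4, 4], so an eigenvector is (1, -1).
For λ=1: (A-λI) row 1 is [6, 4], so an eigenvector is (-2, 3).
General solution: c_1e^(3t)(1,-1) + c_2e^(t)(-2,3).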